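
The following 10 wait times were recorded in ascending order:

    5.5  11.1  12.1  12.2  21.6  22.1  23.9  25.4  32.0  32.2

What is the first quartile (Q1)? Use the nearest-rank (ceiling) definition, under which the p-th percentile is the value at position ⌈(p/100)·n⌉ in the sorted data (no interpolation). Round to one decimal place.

12.1

n = 10.
Position = ⌈25/100 · 10⌉ = ⌈2.5⌉ = 3.
The value at rank 3 is 12.1.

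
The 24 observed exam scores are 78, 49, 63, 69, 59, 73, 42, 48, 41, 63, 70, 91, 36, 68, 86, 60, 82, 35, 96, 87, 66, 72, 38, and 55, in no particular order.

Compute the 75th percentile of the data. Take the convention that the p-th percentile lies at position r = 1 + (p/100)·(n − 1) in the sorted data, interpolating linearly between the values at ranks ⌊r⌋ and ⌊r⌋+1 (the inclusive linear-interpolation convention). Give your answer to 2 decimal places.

74.25

Sorted: 35, 36, 38, 41, 42, 48, 49, 55, 59, 60, 63, 63, 66, 68, 69, 70, 72, 73, 78, 82, 86, 87, 91, 96.
n = 24.
r = 1 + (75/100)·(24 − 1) = 1 + 17.25 = 18.25.
Rank 18 is 73 and rank 19 is 78.
Interpolate: 73 + 0.25·(78 − 73) = 73 + 0.25·5 = 74.25.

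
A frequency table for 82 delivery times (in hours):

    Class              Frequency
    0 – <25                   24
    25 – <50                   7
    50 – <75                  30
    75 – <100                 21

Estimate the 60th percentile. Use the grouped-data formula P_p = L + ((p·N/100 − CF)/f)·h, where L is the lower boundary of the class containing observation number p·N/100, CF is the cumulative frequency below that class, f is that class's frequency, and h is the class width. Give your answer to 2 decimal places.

N = 82; target position k = 60/100 · 82 = 49.2.
Cumulative frequencies: 24, 31, 61, 82.
Observation 49.2 falls in the class 50 – <75.
L = 50, CF = 31, f = 30, h = 25.
P60 = 50 + ((49.2 − 31)/30)·25 = 50 + 15.1667 = 65.1667.

65.17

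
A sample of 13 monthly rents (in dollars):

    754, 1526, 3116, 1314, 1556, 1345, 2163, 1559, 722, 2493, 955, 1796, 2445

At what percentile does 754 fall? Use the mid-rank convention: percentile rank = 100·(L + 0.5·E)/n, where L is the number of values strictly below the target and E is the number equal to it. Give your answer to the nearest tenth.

11.5

Sorted: 722, 754, 955, 1314, 1345, 1526, 1556, 1559, 1796, 2163, 2445, 2493, 3116.
Count below 754: L = 1; count equal: E = 1; n = 13.
Percentile rank = 100·(1 + 0.5·1)/13 = 100·1.5/13 = 11.54.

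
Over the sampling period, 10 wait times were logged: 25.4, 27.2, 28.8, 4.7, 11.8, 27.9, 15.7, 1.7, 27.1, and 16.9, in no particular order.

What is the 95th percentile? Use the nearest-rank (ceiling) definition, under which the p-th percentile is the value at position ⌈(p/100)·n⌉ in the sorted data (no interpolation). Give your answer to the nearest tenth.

Sorted: 1.7, 4.7, 11.8, 15.7, 16.9, 25.4, 27.1, 27.2, 27.9, 28.8.
n = 10.
Position = ⌈95/100 · 10⌉ = ⌈9.5⌉ = 10.
The value at rank 10 is 28.8.

28.8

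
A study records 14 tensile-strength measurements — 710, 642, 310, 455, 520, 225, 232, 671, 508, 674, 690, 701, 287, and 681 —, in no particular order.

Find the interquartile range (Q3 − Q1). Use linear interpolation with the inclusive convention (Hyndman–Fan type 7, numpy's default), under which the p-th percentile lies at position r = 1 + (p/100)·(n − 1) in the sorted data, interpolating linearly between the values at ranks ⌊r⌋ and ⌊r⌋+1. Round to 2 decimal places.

Sorted: 225, 232, 287, 310, 455, 508, 520, 642, 671, 674, 681, 690, 701, 710.
n = 14.
P25: r = 4.25; ranks 4–5 are 310, 455; interpolating gives 346.25.
P75: r = 10.75; ranks 10–11 are 674, 681; interpolating gives 679.25.
Difference: 679.25 − 346.25 = 333.

333.00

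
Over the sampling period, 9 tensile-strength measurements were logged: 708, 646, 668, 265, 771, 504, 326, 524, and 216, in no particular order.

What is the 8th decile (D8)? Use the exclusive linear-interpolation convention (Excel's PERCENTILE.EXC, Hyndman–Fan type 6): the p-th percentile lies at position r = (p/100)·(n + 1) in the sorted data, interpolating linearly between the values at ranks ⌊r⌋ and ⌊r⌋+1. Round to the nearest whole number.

708

Sorted: 216, 265, 326, 504, 524, 646, 668, 708, 771.
n = 9.
r = (80/100)·(9 + 1) = 8.
r is an integer, so P80 is the value at rank 8: 708.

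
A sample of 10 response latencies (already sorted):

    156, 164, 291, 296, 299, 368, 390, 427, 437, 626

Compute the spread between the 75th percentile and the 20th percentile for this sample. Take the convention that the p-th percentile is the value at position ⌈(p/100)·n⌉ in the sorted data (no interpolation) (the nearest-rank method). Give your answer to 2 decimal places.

n = 10.
P20: rank ⌈20/100·10⌉ = 2 → 164.
P75: rank ⌈75/100·10⌉ = 8 → 427.
Difference: 427 − 164 = 263.

263.00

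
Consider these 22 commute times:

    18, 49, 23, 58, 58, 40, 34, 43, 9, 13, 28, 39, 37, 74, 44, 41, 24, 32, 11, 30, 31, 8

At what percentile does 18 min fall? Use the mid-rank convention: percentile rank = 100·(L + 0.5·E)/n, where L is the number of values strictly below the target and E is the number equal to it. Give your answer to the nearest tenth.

Sorted: 8, 9, 11, 13, 18, 23, 24, 28, 30, 31, 32, 34, 37, 39, 40, 41, 43, 44, 49, 58, 58, 74.
Count below 18: L = 4; count equal: E = 1; n = 22.
Percentile rank = 100·(4 + 0.5·1)/22 = 100·4.5/22 = 20.45.

20.5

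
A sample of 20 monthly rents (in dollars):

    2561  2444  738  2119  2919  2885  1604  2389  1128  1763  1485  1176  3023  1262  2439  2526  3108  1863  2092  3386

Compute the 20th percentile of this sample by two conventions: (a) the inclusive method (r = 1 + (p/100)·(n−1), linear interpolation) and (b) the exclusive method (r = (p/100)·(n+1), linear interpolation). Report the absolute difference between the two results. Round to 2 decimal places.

133.80

Sorted: 738, 1128, 1176, 1262, 1485, 1604, 1763, 1863, 2092, 2119, 2389, 2439, 2444, 2526, 2561, 2885, 2919, 3023, 3108, 3386.
n = 20.
(a) r = 4.8; between ranks 4 (1262) and 5 (1485): 1440.4.
(b) r = 4.2; between ranks 4 (1262) and 5 (1485): 1306.6.
|1440.4 − 1306.6| = 133.8.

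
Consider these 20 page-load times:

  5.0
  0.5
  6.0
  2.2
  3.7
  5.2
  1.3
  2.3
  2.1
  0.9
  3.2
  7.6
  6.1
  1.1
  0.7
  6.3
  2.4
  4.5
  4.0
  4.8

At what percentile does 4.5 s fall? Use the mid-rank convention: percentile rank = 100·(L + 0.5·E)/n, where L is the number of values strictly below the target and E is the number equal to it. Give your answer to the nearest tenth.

Sorted: 0.5, 0.7, 0.9, 1.1, 1.3, 2.1, 2.2, 2.3, 2.4, 3.2, 3.7, 4.0, 4.5, 4.8, 5.0, 5.2, 6.0, 6.1, 6.3, 7.6.
Count below 4.5: L = 12; count equal: E = 1; n = 20.
Percentile rank = 100·(12 + 0.5·1)/20 = 100·12.5/20 = 62.5.

62.5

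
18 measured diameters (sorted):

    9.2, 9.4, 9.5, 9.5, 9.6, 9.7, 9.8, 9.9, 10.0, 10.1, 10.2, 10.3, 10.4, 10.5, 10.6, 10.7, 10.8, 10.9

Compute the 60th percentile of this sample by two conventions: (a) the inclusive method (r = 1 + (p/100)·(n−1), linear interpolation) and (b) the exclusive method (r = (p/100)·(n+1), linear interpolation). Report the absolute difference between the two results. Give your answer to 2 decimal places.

n = 18.
(a) r = 11.2; between ranks 11 (10.2) and 12 (10.3): 10.22.
(b) r = 11.4; between ranks 11 (10.2) and 12 (10.3): 10.24.
|10.22 − 10.24| = 0.02.

0.02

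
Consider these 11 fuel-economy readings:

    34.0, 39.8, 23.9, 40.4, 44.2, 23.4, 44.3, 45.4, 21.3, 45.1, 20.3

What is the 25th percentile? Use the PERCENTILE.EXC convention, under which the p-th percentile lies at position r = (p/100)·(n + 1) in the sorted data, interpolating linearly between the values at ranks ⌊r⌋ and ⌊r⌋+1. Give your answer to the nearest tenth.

Sorted: 20.3, 21.3, 23.4, 23.9, 34.0, 39.8, 40.4, 44.2, 44.3, 45.1, 45.4.
n = 11.
r = (25/100)·(11 + 1) = 3.
r is an integer, so P25 is the value at rank 3: 23.4.

23.4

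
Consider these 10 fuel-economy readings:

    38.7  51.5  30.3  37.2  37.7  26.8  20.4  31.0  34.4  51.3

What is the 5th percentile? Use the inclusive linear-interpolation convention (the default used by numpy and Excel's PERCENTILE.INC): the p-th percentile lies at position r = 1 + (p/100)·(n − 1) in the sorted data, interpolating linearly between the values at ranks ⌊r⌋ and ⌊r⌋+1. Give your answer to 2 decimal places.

Sorted: 20.4, 26.8, 30.3, 31.0, 34.4, 37.2, 37.7, 38.7, 51.3, 51.5.
n = 10.
r = 1 + (5/100)·(10 − 1) = 1 + 0.45 = 1.45.
Rank 1 is 20.4 and rank 2 is 26.8.
Interpolate: 20.4 + 0.45·(26.8 − 20.4) = 20.4 + 0.45·6.4 = 23.28.

23.28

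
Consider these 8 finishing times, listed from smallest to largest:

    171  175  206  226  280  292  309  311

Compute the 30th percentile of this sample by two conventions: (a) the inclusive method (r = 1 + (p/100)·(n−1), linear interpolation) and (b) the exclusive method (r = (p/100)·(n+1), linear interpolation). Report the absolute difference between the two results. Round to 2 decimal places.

n = 8.
(a) r = 3.1; between ranks 3 (206) and 4 (226): 208.
(b) r = 2.7; between ranks 2 (175) and 3 (206): 196.7.
|208 − 196.7| = 11.3.

11.30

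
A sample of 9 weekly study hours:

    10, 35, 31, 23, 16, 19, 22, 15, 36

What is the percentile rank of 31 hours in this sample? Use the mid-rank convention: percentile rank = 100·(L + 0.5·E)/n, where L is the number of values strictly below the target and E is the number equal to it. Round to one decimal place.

72.2

Sorted: 10, 15, 16, 19, 22, 23, 31, 35, 36.
Count below 31: L = 6; count equal: E = 1; n = 9.
Percentile rank = 100·(6 + 0.5·1)/9 = 100·6.5/9 = 72.22.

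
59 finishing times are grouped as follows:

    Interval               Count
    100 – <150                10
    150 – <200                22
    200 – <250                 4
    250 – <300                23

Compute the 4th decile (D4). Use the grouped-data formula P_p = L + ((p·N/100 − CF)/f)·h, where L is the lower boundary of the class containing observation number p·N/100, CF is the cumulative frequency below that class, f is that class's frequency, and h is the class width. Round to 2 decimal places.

N = 59; target position k = 40/100 · 59 = 23.6.
Cumulative frequencies: 10, 32, 36, 59.
Observation 23.6 falls in the class 150 – <200.
L = 150, CF = 10, f = 22, h = 50.
P40 = 150 + ((23.6 − 10)/22)·50 = 150 + 30.9091 = 180.909.

180.91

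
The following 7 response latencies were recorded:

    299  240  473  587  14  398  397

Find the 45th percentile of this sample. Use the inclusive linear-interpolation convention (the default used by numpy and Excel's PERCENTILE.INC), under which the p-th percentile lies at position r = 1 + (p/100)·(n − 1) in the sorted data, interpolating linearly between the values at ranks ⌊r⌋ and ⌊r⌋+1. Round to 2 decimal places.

367.60

Sorted: 14, 240, 299, 397, 398, 473, 587.
n = 7.
r = 1 + (45/100)·(7 − 1) = 1 + 2.7 = 3.7.
Rank 3 is 299 and rank 4 is 397.
Interpolate: 299 + 0.7·(397 − 299) = 299 + 0.7·98 = 367.6.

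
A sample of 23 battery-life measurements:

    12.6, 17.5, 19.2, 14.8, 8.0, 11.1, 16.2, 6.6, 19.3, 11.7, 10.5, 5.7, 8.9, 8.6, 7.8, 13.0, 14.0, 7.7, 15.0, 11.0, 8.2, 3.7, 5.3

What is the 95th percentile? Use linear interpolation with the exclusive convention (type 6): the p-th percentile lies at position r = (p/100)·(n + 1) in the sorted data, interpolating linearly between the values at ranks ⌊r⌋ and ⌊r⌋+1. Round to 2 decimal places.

Sorted: 3.7, 5.3, 5.7, 6.6, 7.7, 7.8, 8.0, 8.2, 8.6, 8.9, 10.5, 11.0, 11.1, 11.7, 12.6, 13.0, 14.0, 14.8, 15.0, 16.2, 17.5, 19.2, 19.3.
n = 23.
r = (95/100)·(23 + 1) = 22.8.
Rank 22 is 19.2 and rank 23 is 19.3.
Interpolate: 19.2 + 0.8·(19.3 − 19.2) = 19.2 + 0.8·0.1 = 19.28.

19.28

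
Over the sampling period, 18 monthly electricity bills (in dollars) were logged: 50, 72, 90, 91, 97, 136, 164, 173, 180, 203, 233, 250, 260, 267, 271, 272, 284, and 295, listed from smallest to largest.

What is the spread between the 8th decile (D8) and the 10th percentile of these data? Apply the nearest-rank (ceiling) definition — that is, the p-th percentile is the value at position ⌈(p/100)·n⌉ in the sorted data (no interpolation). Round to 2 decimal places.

199.00

n = 18.
P10: rank ⌈10/100·18⌉ = 2 → 72.
P80: rank ⌈80/100·18⌉ = 15 → 271.
Difference: 271 − 72 = 199.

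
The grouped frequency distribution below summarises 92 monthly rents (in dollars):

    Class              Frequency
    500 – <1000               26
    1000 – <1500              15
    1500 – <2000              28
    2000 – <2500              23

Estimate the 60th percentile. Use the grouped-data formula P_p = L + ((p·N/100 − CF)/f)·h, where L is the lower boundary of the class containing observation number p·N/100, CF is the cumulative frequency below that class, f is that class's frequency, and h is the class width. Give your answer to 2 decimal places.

1753.57

N = 92; target position k = 60/100 · 92 = 55.2.
Cumulative frequencies: 26, 41, 69, 92.
Observation 55.2 falls in the class 1500 – <2000.
L = 1500, CF = 41, f = 28, h = 500.
P60 = 1500 + ((55.2 − 41)/28)·500 = 1500 + 253.571 = 1753.57.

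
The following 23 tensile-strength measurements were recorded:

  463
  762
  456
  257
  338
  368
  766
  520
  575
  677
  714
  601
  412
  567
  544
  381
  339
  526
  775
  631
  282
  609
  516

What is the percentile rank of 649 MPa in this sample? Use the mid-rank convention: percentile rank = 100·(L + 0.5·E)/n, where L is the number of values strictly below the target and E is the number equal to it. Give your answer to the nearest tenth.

Sorted: 257, 282, 338, 339, 368, 381, 412, 456, 463, 516, 520, 526, 544, 567, 575, 601, 609, 631, 677, 714, 762, 766, 775.
Count below 649: L = 18; count equal: E = 0; n = 23.
Percentile rank = 100·(18 + 0.5·0)/23 = 100·18/23 = 78.26.

78.3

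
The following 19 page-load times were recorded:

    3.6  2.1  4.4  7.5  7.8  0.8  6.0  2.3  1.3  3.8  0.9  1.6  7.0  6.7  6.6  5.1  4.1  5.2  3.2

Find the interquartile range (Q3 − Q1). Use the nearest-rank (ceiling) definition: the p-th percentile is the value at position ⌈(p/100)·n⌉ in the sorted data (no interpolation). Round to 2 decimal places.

Sorted: 0.8, 0.9, 1.3, 1.6, 2.1, 2.3, 3.2, 3.6, 3.8, 4.1, 4.4, 5.1, 5.2, 6.0, 6.6, 6.7, 7.0, 7.5, 7.8.
n = 19.
P25: rank ⌈25/100·19⌉ = 5 → 2.1.
P75: rank ⌈75/100·19⌉ = 15 → 6.6.
Difference: 6.6 − 2.1 = 4.5.

4.50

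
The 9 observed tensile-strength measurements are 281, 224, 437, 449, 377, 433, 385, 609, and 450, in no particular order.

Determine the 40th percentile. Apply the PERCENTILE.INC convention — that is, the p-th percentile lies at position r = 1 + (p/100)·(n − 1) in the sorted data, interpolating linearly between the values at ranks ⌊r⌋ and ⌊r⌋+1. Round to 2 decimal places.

394.60

Sorted: 224, 281, 377, 385, 433, 437, 449, 450, 609.
n = 9.
r = 1 + (40/100)·(9 − 1) = 1 + 3.2 = 4.2.
Rank 4 is 385 and rank 5 is 433.
Interpolate: 385 + 0.2·(433 − 385) = 385 + 0.2·48 = 394.6.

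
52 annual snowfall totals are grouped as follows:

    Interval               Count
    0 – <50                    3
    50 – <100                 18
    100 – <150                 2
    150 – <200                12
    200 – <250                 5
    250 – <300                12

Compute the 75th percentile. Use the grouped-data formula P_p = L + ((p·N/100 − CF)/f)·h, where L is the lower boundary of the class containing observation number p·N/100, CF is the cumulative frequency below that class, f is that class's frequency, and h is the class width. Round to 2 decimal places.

240.00

N = 52; target position k = 75/100 · 52 = 39.
Cumulative frequencies: 3, 21, 23, 35, 40, 52.
Observation 39 falls in the class 200 – <250.
L = 200, CF = 35, f = 5, h = 50.
P75 = 200 + ((39 − 35)/5)·50 = 200 + 40 = 240.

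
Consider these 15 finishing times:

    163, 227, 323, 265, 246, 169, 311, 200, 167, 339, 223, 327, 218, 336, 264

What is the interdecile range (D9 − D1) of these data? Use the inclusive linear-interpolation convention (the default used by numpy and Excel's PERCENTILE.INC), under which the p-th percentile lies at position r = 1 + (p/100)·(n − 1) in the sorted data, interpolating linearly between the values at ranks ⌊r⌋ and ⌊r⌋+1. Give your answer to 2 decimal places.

Sorted: 163, 167, 169, 200, 218, 223, 227, 246, 264, 265, 311, 323, 327, 336, 339.
n = 15.
P10: r = 2.4; ranks 2–3 are 167, 169; interpolating gives 167.8.
P90: r = 13.6; ranks 13–14 are 327, 336; interpolating gives 332.4.
Difference: 332.4 − 167.8 = 164.6.

164.60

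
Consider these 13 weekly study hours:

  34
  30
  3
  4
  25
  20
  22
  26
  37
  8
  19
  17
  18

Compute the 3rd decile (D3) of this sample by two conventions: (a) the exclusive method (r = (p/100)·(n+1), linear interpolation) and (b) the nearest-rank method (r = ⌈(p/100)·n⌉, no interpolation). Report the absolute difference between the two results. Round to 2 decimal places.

Sorted: 3, 4, 8, 17, 18, 19, 20, 22, 25, 26, 30, 34, 37.
n = 13.
(a) r = 4.2; between ranks 4 (17) and 5 (18): 17.2.
(b) the nearest-rank method: rank 4 → 17.
|17.2 − 17| = 0.2.

0.20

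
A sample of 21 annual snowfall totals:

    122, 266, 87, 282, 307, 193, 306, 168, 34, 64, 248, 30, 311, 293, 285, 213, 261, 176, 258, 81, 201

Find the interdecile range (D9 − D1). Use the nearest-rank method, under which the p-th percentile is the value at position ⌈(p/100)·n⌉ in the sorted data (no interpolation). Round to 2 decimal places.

Sorted: 30, 34, 64, 81, 87, 122, 168, 176, 193, 201, 213, 248, 258, 261, 266, 282, 285, 293, 306, 307, 311.
n = 21.
P10: rank ⌈10/100·21⌉ = 3 → 64.
P90: rank ⌈90/100·21⌉ = 19 → 306.
Difference: 306 − 64 = 242.

242.00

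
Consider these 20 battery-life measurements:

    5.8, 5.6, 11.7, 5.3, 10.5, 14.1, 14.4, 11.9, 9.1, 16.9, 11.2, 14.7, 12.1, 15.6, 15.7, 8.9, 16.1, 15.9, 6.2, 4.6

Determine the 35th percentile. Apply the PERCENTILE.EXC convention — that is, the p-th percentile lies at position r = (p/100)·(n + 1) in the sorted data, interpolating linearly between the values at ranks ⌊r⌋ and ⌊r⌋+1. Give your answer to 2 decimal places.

9.59

Sorted: 4.6, 5.3, 5.6, 5.8, 6.2, 8.9, 9.1, 10.5, 11.2, 11.7, 11.9, 12.1, 14.1, 14.4, 14.7, 15.6, 15.7, 15.9, 16.1, 16.9.
n = 20.
r = (35/100)·(20 + 1) = 7.35.
Rank 7 is 9.1 and rank 8 is 10.5.
Interpolate: 9.1 + 0.35·(10.5 − 9.1) = 9.1 + 0.35·1.4 = 9.59.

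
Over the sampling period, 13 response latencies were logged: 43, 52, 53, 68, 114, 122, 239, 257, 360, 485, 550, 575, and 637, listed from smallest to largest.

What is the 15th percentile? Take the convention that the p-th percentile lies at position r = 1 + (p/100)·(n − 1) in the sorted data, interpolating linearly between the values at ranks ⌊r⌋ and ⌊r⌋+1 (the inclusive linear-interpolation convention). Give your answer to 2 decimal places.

52.80

n = 13.
r = 1 + (15/100)·(13 − 1) = 1 + 1.8 = 2.8.
Rank 2 is 52 and rank 3 is 53.
Interpolate: 52 + 0.8·(53 − 52) = 52 + 0.8·1 = 52.8.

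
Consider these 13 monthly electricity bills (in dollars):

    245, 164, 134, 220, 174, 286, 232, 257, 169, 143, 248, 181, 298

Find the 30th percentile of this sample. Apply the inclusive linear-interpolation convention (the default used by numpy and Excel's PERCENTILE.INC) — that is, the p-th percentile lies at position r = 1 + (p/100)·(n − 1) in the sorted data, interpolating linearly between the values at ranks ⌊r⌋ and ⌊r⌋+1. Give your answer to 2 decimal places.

Sorted: 134, 143, 164, 169, 174, 181, 220, 232, 245, 248, 257, 286, 298.
n = 13.
r = 1 + (30/100)·(13 − 1) = 1 + 3.6 = 4.6.
Rank 4 is 169 and rank 5 is 174.
Interpolate: 169 + 0.6·(174 − 169) = 169 + 0.6·5 = 172.

172.00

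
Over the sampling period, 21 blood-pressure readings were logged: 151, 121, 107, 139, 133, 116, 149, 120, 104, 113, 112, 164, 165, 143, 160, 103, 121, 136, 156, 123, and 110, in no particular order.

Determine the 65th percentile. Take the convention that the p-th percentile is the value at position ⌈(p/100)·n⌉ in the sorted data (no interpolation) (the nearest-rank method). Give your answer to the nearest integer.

139

Sorted: 103, 104, 107, 110, 112, 113, 116, 120, 121, 121, 123, 133, 136, 139, 143, 149, 151, 156, 160, 164, 165.
n = 21.
Position = ⌈65/100 · 21⌉ = ⌈13.65⌉ = 14.
The value at rank 14 is 139.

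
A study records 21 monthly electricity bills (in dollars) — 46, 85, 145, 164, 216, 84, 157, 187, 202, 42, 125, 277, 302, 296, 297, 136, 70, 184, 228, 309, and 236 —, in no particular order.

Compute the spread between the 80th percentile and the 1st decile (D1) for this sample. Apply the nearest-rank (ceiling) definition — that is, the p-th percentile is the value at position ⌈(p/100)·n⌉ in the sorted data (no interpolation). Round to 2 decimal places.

Sorted: 42, 46, 70, 84, 85, 125, 136, 145, 157, 164, 184, 187, 202, 216, 228, 236, 277, 296, 297, 302, 309.
n = 21.
P10: rank ⌈10/100·21⌉ = 3 → 70.
P80: rank ⌈80/100·21⌉ = 17 → 277.
Difference: 277 − 70 = 207.

207.00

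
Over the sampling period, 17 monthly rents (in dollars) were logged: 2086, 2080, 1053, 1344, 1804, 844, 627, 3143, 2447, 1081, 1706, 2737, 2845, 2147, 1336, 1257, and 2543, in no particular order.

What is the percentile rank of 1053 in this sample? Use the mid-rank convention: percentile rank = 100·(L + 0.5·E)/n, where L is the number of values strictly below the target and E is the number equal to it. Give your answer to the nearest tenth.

14.7

Sorted: 627, 844, 1053, 1081, 1257, 1336, 1344, 1706, 1804, 2080, 2086, 2147, 2447, 2543, 2737, 2845, 3143.
Count below 1053: L = 2; count equal: E = 1; n = 17.
Percentile rank = 100·(2 + 0.5·1)/17 = 100·2.5/17 = 14.71.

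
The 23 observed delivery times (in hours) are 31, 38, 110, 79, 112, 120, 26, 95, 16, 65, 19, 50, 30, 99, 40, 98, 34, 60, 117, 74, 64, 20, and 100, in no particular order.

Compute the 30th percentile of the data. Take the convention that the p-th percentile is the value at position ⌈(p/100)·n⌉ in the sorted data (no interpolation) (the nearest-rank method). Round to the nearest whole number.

34

Sorted: 16, 19, 20, 26, 30, 31, 34, 38, 40, 50, 60, 64, 65, 74, 79, 95, 98, 99, 100, 110, 112, 117, 120.
n = 23.
Position = ⌈30/100 · 23⌉ = ⌈6.9⌉ = 7.
The value at rank 7 is 34.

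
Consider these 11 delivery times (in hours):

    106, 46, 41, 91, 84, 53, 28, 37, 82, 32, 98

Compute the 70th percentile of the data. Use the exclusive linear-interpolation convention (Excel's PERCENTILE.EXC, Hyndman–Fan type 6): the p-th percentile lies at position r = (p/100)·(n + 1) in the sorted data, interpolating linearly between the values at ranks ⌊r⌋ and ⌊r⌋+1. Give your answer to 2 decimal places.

Sorted: 28, 32, 37, 41, 46, 53, 82, 84, 91, 98, 106.
n = 11.
r = (70/100)·(11 + 1) = 8.4.
Rank 8 is 84 and rank 9 is 91.
Interpolate: 84 + 0.4·(91 − 84) = 84 + 0.4·7 = 86.8.

86.80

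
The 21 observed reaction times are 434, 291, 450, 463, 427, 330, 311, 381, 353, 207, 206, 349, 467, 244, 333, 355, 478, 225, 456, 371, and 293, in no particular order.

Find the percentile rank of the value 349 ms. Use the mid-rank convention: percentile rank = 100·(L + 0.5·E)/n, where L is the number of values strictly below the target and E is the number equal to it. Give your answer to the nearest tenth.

Sorted: 206, 207, 225, 244, 291, 293, 311, 330, 333, 349, 353, 355, 371, 381, 427, 434, 450, 456, 463, 467, 478.
Count below 349: L = 9; count equal: E = 1; n = 21.
Percentile rank = 100·(9 + 0.5·1)/21 = 100·9.5/21 = 45.24.

45.2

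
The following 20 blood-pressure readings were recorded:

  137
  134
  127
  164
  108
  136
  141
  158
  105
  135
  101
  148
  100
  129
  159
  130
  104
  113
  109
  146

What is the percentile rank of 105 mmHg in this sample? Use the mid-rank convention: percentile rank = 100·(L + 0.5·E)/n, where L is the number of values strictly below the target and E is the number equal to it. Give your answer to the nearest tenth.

Sorted: 100, 101, 104, 105, 108, 109, 113, 127, 129, 130, 134, 135, 136, 137, 141, 146, 148, 158, 159, 164.
Count below 105: L = 3; count equal: E = 1; n = 20.
Percentile rank = 100·(3 + 0.5·1)/20 = 100·3.5/20 = 17.5.

17.5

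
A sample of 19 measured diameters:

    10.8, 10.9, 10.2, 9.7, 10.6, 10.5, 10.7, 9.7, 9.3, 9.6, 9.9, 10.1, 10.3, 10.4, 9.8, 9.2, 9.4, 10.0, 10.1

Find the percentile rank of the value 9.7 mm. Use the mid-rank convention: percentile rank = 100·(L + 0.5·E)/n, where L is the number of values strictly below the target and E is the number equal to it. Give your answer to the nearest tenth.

26.3

Sorted: 9.2, 9.3, 9.4, 9.6, 9.7, 9.7, 9.8, 9.9, 10.0, 10.1, 10.1, 10.2, 10.3, 10.4, 10.5, 10.6, 10.7, 10.8, 10.9.
Count below 9.7: L = 4; count equal: E = 2; n = 19.
Percentile rank = 100·(4 + 0.5·2)/19 = 100·5/19 = 26.32.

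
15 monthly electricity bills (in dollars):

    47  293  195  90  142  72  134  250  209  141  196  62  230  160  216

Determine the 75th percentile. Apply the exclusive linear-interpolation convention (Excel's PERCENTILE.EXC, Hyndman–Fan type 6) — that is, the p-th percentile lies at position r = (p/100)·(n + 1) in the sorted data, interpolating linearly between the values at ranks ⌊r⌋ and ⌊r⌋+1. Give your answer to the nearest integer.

Sorted: 47, 62, 72, 90, 134, 141, 142, 160, 195, 196, 209, 216, 230, 250, 293.
n = 15.
r = (75/100)·(15 + 1) = 12.
r is an integer, so P75 is the value at rank 12: 216.

216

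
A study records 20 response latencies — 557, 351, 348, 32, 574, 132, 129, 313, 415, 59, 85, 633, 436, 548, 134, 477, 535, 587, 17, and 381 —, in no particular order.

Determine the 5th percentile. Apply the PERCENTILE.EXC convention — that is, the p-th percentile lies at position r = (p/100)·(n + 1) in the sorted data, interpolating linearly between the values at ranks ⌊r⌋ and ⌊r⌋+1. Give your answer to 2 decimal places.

17.75

Sorted: 17, 32, 59, 85, 129, 132, 134, 313, 348, 351, 381, 415, 436, 477, 535, 548, 557, 574, 587, 633.
n = 20.
r = (5/100)·(20 + 1) = 1.05.
Rank 1 is 17 and rank 2 is 32.
Interpolate: 17 + 0.05·(32 − 17) = 17 + 0.05·15 = 17.75.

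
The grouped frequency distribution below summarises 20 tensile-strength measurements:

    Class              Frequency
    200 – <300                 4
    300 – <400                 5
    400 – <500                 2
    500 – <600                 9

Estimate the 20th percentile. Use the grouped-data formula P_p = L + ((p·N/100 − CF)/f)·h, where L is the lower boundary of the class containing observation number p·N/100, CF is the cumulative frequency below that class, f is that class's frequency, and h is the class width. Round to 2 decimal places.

300.00

N = 20; target position k = 20/100 · 20 = 4.
Cumulative frequencies: 4, 9, 11, 20.
Observation 4 falls in the class 200 – <300.
L = 200, CF = 0, f = 4, h = 100.
P20 = 200 + ((4 − 0)/4)·100 = 200 + 100 = 300.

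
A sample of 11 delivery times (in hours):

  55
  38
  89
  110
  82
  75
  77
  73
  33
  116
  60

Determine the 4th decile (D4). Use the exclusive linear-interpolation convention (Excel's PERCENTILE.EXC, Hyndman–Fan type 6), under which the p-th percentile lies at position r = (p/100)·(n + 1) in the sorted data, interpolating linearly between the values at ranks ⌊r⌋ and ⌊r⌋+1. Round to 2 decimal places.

70.40

Sorted: 33, 38, 55, 60, 73, 75, 77, 82, 89, 110, 116.
n = 11.
r = (40/100)·(11 + 1) = 4.8.
Rank 4 is 60 and rank 5 is 73.
Interpolate: 60 + 0.8·(73 − 60) = 60 + 0.8·13 = 70.4.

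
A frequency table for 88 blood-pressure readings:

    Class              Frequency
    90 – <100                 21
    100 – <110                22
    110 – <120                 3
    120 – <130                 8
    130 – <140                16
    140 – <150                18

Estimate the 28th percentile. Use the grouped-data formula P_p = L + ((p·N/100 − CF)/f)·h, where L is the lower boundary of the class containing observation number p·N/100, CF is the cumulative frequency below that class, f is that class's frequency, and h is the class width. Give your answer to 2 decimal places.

N = 88; target position k = 28/100 · 88 = 24.64.
Cumulative frequencies: 21, 43, 46, 54, 70, 88.
Observation 24.64 falls in the class 100 – <110.
L = 100, CF = 21, f = 22, h = 10.
P28 = 100 + ((24.64 − 21)/22)·10 = 100 + 1.65455 = 101.655.

101.65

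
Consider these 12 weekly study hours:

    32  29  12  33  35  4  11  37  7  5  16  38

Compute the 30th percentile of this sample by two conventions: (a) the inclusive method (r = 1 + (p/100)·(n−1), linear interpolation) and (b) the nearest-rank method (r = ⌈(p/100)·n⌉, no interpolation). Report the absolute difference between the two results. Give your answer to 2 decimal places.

0.30

Sorted: 4, 5, 7, 11, 12, 16, 29, 32, 33, 35, 37, 38.
n = 12.
(a) r = 4.3; between ranks 4 (11) and 5 (12): 11.3.
(b) the nearest-rank method: rank 4 → 11.
|11.3 − 11| = 0.3.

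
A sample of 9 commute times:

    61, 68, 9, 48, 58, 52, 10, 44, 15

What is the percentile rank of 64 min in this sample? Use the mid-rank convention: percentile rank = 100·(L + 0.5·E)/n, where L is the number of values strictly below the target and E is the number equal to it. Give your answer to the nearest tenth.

88.9

Sorted: 9, 10, 15, 44, 48, 52, 58, 61, 68.
Count below 64: L = 8; count equal: E = 0; n = 9.
Percentile rank = 100·(8 + 0.5·0)/9 = 100·8/9 = 88.89.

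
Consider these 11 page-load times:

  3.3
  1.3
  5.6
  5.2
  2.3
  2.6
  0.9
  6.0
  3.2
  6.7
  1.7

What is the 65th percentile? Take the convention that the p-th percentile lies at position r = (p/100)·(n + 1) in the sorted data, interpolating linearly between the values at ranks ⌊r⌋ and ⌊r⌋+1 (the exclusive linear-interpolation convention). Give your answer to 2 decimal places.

Sorted: 0.9, 1.3, 1.7, 2.3, 2.6, 3.2, 3.3, 5.2, 5.6, 6.0, 6.7.
n = 11.
r = (65/100)·(11 + 1) = 7.8.
Rank 7 is 3.3 and rank 8 is 5.2.
Interpolate: 3.3 + 0.8·(5.2 − 3.3) = 3.3 + 0.8·1.9 = 4.82.

4.82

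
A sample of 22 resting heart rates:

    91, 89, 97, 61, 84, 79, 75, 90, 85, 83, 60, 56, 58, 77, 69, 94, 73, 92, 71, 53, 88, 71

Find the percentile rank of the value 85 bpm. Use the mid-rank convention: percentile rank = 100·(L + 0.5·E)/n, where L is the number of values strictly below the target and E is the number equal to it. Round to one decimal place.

Sorted: 53, 56, 58, 60, 61, 69, 71, 71, 73, 75, 77, 79, 83, 84, 85, 88, 89, 90, 91, 92, 94, 97.
Count below 85: L = 14; count equal: E = 1; n = 22.
Percentile rank = 100·(14 + 0.5·1)/22 = 100·14.5/22 = 65.91.

65.9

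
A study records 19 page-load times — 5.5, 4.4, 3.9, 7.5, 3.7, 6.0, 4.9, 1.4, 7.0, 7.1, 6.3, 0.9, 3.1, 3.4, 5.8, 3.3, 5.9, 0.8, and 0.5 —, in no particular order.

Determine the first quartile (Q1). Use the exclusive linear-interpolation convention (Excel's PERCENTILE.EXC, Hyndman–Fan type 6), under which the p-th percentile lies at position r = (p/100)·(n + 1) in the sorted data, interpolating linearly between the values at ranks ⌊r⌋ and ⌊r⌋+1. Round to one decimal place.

Sorted: 0.5, 0.8, 0.9, 1.4, 3.1, 3.3, 3.4, 3.7, 3.9, 4.4, 4.9, 5.5, 5.8, 5.9, 6.0, 6.3, 7.0, 7.1, 7.5.
n = 19.
r = (25/100)·(19 + 1) = 5.
r is an integer, so P25 is the value at rank 5: 3.1.

3.1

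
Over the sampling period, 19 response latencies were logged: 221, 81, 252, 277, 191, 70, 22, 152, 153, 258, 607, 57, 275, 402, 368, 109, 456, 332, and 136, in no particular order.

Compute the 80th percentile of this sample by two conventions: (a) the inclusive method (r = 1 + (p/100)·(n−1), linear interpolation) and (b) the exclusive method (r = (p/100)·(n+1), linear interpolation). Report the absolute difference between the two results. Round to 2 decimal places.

21.60

Sorted: 22, 57, 70, 81, 109, 136, 152, 153, 191, 221, 252, 258, 275, 277, 332, 368, 402, 456, 607.
n = 19.
(a) r = 15.4; between ranks 15 (332) and 16 (368): 346.4.
(b) r = 16 → value at rank 16 = 368.
|346.4 − 368| = 21.6.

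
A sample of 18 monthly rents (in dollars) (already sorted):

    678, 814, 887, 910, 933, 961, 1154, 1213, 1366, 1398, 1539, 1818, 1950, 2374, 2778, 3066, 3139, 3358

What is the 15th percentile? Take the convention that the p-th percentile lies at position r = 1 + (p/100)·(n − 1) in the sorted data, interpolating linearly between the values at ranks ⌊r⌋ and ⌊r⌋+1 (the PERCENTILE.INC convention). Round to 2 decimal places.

n = 18.
r = 1 + (15/100)·(18 − 1) = 1 + 2.55 = 3.55.
Rank 3 is 887 and rank 4 is 910.
Interpolate: 887 + 0.55·(910 − 887) = 887 + 0.55·23 = 899.65.

899.65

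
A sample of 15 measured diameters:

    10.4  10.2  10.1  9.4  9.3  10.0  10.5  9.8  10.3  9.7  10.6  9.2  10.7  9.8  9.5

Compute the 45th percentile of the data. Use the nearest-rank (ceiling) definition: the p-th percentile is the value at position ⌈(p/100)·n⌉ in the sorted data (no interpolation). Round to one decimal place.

Sorted: 9.2, 9.3, 9.4, 9.5, 9.7, 9.8, 9.8, 10.0, 10.1, 10.2, 10.3, 10.4, 10.5, 10.6, 10.7.
n = 15.
Position = ⌈45/100 · 15⌉ = ⌈6.75⌉ = 7.
The value at rank 7 is 9.8.

9.8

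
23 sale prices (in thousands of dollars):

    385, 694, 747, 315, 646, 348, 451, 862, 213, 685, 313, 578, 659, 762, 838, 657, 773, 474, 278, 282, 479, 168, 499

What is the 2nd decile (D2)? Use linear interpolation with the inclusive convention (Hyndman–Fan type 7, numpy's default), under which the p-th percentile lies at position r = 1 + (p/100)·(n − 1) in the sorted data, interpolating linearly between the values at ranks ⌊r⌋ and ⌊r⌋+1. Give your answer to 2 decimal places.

Sorted: 168, 213, 278, 282, 313, 315, 348, 385, 451, 474, 479, 499, 578, 646, 657, 659, 685, 694, 747, 762, 773, 838, 862.
n = 23.
r = 1 + (20/100)·(23 − 1) = 1 + 4.4 = 5.4.
Rank 5 is 313 and rank 6 is 315.
Interpolate: 313 + 0.4·(315 − 313) = 313 + 0.4·2 = 313.8.

313.80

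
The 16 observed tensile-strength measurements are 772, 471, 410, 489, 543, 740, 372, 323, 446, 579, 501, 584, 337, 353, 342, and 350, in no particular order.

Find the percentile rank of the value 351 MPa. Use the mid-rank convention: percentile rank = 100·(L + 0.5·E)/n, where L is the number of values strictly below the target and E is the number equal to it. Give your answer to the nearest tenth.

25.0

Sorted: 323, 337, 342, 350, 353, 372, 410, 446, 471, 489, 501, 543, 579, 584, 740, 772.
Count below 351: L = 4; count equal: E = 0; n = 16.
Percentile rank = 100·(4 + 0.5·0)/16 = 100·4/16 = 25.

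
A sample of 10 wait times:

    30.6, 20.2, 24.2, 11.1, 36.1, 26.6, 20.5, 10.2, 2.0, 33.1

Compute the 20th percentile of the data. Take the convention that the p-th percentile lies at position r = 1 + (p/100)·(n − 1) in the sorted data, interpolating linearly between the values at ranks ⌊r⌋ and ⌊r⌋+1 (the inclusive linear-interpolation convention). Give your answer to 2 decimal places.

Sorted: 2.0, 10.2, 11.1, 20.2, 20.5, 24.2, 26.6, 30.6, 33.1, 36.1.
n = 10.
r = 1 + (20/100)·(10 − 1) = 1 + 1.8 = 2.8.
Rank 2 is 10.2 and rank 3 is 11.1.
Interpolate: 10.2 + 0.8·(11.1 − 10.2) = 10.2 + 0.8·0.9 = 10.92.

10.92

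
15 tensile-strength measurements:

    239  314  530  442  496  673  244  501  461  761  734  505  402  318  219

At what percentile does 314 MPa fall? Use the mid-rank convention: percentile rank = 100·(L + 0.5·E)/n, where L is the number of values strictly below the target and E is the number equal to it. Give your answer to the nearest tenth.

23.3

Sorted: 219, 239, 244, 314, 318, 402, 442, 461, 496, 501, 505, 530, 673, 734, 761.
Count below 314: L = 3; count equal: E = 1; n = 15.
Percentile rank = 100·(3 + 0.5·1)/15 = 100·3.5/15 = 23.33.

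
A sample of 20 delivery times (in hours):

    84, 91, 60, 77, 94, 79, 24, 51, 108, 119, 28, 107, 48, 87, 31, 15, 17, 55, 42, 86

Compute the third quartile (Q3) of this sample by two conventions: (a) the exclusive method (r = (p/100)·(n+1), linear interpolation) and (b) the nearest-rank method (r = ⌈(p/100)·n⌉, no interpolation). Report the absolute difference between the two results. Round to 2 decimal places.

3.00

Sorted: 15, 17, 24, 28, 31, 42, 48, 51, 55, 60, 77, 79, 84, 86, 87, 91, 94, 107, 108, 119.
n = 20.
(a) r = 15.75; between ranks 15 (87) and 16 (91): 90.
(b) the nearest-rank method: rank 15 → 87.
|90 − 87| = 3.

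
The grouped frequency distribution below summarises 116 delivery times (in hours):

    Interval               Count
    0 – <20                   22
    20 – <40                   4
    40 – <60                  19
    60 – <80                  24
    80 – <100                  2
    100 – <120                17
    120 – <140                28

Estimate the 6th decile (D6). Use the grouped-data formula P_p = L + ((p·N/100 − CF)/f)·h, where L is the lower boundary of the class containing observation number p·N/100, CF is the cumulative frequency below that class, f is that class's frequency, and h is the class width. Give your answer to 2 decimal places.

86.00

N = 116; target position k = 60/100 · 116 = 69.6.
Cumulative frequencies: 22, 26, 45, 69, 71, 88, 116.
Observation 69.6 falls in the class 80 – <100.
L = 80, CF = 69, f = 2, h = 20.
P60 = 80 + ((69.6 − 69)/2)·20 = 80 + 6 = 86.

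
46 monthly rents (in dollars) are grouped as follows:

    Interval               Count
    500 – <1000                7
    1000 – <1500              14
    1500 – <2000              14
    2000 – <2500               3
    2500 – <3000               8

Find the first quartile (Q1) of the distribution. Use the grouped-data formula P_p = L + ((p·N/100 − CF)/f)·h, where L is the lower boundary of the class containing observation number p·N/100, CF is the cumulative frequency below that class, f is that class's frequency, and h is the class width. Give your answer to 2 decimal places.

1160.71

N = 46; target position k = 25/100 · 46 = 11.5.
Cumulative frequencies: 7, 21, 35, 38, 46.
Observation 11.5 falls in the class 1000 – <1500.
L = 1000, CF = 7, f = 14, h = 500.
P25 = 1000 + ((11.5 − 7)/14)·500 = 1000 + 160.714 = 1160.71.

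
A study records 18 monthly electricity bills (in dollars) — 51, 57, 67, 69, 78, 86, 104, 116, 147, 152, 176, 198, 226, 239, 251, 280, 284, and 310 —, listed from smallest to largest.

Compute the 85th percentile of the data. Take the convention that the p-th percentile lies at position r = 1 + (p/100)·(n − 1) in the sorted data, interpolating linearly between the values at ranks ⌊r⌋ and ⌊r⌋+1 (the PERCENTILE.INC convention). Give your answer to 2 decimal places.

264.05

n = 18.
r = 1 + (85/100)·(18 − 1) = 1 + 14.45 = 15.45.
Rank 15 is 251 and rank 16 is 280.
Interpolate: 251 + 0.45·(280 − 251) = 251 + 0.45·29 = 264.05.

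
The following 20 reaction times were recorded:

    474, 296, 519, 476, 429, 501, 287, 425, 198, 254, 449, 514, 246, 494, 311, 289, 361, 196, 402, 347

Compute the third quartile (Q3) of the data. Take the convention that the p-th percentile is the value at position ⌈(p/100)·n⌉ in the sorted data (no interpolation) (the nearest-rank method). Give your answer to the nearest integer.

Sorted: 196, 198, 246, 254, 287, 289, 296, 311, 347, 361, 402, 425, 429, 449, 474, 476, 494, 501, 514, 519.
n = 20.
Position = ⌈75/100 · 20⌉ = ⌈15⌉ = 15.
The value at rank 15 is 474.

474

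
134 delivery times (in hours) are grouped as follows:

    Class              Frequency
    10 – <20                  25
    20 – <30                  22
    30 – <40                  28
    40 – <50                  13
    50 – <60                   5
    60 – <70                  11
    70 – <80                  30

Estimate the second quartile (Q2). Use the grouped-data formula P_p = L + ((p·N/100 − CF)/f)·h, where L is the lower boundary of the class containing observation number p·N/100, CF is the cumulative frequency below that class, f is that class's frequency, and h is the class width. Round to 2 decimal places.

37.14

N = 134; target position k = 50/100 · 134 = 67.
Cumulative frequencies: 25, 47, 75, 88, 93, 104, 134.
Observation 67 falls in the class 30 – <40.
L = 30, CF = 47, f = 28, h = 10.
P50 = 30 + ((67 − 47)/28)·10 = 30 + 7.14286 = 37.1429.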